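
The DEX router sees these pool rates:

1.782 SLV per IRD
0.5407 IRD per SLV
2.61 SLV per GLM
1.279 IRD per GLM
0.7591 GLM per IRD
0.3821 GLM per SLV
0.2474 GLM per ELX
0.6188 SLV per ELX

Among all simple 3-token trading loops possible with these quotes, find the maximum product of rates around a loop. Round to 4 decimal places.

1.0713

SLV→IRD→GLM→SLV: 0.5407 × 0.7591 × 2.61 = 1.07126
SLV→GLM→IRD→SLV: 0.3821 × 1.279 × 1.782 = 0.87087
Maximum is SLV→IRD→GLM→SLV at 1.0713; arbitrage exists.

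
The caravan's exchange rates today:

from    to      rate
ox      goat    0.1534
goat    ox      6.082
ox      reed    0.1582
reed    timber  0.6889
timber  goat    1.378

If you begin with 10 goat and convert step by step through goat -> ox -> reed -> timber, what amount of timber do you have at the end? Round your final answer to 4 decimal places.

10 goat × 6.082 = 60.82 ox
60.82 ox × 0.1582 = 9.621724 reed
9.621724 reed × 0.6889 = 6.6284056636 timber

6.6284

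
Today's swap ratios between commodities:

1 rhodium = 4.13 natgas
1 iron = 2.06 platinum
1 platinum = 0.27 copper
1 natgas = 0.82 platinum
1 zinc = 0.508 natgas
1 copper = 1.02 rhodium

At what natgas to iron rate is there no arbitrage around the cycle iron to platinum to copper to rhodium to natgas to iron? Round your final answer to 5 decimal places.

Known legs of the cycle: 2.06 × 0.27 × 1.02 × 4.13 = 2.34304812
For no arbitrage the full-cycle product must be 1, so the missing rate is 1 / 2.34304812 ≈ 0.4267945.

0.42679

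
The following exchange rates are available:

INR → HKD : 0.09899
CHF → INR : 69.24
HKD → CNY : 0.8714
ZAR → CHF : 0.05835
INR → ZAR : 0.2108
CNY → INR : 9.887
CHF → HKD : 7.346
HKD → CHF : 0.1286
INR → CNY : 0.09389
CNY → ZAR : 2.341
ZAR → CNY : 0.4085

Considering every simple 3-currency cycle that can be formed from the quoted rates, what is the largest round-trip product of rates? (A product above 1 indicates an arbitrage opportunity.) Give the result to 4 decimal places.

HKD→CHF→INR→HKD: 0.1286 × 69.24 × 0.09899 = 0.88143
HKD→CNY→INR→HKD: 0.8714 × 9.887 × 0.09899 = 0.85285
ZAR→CHF→INR→ZAR: 0.05835 × 69.24 × 0.2108 = 0.85166
ZAR→CNY→INR→ZAR: 0.4085 × 9.887 × 0.2108 = 0.85139
Maximum is HKD→CHF→INR→HKD at 0.8814; no arbitrage — every cycle loses value.

0.8814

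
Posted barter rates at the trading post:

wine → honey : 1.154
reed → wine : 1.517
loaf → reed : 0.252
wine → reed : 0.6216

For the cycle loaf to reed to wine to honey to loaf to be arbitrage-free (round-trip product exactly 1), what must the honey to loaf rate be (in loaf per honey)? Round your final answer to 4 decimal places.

2.2668

Known legs of the cycle: 0.252 × 1.517 × 1.154 = 0.441155736
For no arbitrage the full-cycle product must be 1, so the missing rate is 1 / 0.441155736 ≈ 2.266773.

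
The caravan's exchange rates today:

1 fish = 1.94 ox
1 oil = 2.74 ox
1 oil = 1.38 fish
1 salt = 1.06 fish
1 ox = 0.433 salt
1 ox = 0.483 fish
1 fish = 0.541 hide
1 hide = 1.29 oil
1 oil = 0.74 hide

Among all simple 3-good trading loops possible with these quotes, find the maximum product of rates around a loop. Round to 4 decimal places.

hide→oil→fish→hide: 1.29 × 1.38 × 0.541 = 0.96309
salt→fish→ox→salt: 1.06 × 1.94 × 0.433 = 0.89042
Maximum is hide→oil→fish→hide at 0.9631; no arbitrage — every cycle loses value.

0.9631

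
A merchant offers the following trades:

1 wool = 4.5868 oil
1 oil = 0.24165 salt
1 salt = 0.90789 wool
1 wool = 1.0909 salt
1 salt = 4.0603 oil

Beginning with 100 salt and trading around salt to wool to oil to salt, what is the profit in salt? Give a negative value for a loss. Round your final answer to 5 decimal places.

100 salt × 0.90789 = 90.789 wool
90.789 wool × 4.5868 = 416.4309852 oil
416.4309852 oil × 0.24165 = 100.63054757358 salt
Net change: 100.63054757358 − 100 = 0.63054757358 salt

0.63055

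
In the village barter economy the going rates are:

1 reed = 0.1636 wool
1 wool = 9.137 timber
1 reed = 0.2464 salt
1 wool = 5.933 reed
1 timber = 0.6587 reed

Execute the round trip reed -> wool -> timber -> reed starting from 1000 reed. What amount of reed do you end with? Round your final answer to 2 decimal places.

1000 reed × 0.1636 = 163.6 wool
163.6 wool × 9.137 = 1494.8132 timber
1494.8132 timber × 0.6587 = 984.63345484 reed

984.63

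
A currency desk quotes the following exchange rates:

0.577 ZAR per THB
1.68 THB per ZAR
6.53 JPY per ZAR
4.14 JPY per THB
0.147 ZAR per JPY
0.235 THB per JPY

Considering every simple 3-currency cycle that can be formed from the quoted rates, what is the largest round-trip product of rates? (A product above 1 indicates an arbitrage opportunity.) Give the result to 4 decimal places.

1.0224

THB→JPY→ZAR→THB: 4.14 × 0.147 × 1.68 = 1.02241
THB→ZAR→JPY→THB: 0.577 × 6.53 × 0.235 = 0.88544
Maximum is THB→JPY→ZAR→THB at 1.0224; arbitrage exists.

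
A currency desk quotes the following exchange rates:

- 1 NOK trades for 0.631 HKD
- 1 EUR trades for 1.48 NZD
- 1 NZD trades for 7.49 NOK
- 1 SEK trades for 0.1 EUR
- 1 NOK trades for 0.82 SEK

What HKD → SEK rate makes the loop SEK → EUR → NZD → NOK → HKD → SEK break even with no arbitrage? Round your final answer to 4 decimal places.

1.4296

Known legs of the cycle: 0.1 × 1.48 × 7.49 × 0.631 = 0.69947612
For no arbitrage the full-cycle product must be 1, so the missing rate is 1 / 0.69947612 ≈ 1.429641.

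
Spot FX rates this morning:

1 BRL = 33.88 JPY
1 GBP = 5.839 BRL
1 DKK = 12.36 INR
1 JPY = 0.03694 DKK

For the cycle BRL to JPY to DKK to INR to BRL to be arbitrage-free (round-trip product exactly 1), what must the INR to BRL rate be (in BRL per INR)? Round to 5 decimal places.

Known legs of the cycle: 33.88 × 0.03694 × 12.36 = 15.468876192
For no arbitrage the full-cycle product must be 1, so the missing rate is 1 / 15.468876192 ≈ 0.0646459.

0.06465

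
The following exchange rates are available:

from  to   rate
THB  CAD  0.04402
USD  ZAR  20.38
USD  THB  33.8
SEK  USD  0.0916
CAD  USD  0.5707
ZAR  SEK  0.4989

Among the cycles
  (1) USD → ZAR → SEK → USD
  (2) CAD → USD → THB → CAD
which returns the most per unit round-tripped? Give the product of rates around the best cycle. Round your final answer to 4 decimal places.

0.9314

(1) 20.38 × 0.4989 × 0.0916 = 0.93135
(2) 0.5707 × 33.8 × 0.04402 = 0.84913
Highest is cycle (1) at 0.9314 (≤1, no arbitrage).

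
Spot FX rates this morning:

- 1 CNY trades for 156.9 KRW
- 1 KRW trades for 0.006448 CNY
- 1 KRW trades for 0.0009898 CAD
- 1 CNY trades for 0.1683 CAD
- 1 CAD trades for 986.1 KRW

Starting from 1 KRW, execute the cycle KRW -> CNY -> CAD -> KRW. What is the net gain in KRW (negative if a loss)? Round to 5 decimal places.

0.07011

1 KRW × 0.006448 = 0.006448 CNY
0.006448 CNY × 0.1683 = 0.0010851984 CAD
0.0010851984 CAD × 986.1 = 1.07011414224 KRW
Net change: 1.07011414224 − 1 = 0.07011414224 KRW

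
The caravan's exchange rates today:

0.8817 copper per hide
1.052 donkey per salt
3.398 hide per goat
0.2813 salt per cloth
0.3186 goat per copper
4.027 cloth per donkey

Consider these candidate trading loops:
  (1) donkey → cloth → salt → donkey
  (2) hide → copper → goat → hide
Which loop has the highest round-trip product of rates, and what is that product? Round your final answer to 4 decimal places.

(1) 4.027 × 0.2813 × 1.052 = 1.19170
(2) 0.8817 × 0.3186 × 3.398 = 0.95453
Highest is cycle (1) at 1.1917 (>1, arbitrage).

1.1917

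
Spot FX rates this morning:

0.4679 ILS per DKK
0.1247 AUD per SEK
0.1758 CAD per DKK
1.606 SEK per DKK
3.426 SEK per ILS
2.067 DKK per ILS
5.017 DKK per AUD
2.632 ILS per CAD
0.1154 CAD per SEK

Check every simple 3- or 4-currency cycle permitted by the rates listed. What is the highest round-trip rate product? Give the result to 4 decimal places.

CAD→ILS→SEK→CAD: 2.632 × 3.426 × 0.1154 = 1.04059
DKK→SEK→CAD→ILS→DKK: 1.606 × 0.1154 × 2.632 × 2.067 = 1.00827
DKK→SEK→AUD→DKK: 1.606 × 0.1247 × 5.017 = 1.00475
DKK→ILS→SEK→AUD→DKK: 0.4679 × 3.426 × 0.1247 × 5.017 = 1.00288
DKK→CAD→ILS→DKK: 0.1758 × 2.632 × 2.067 = 0.95641
Maximum is CAD→ILS→SEK→CAD at 1.0406; arbitrage exists.

1.0406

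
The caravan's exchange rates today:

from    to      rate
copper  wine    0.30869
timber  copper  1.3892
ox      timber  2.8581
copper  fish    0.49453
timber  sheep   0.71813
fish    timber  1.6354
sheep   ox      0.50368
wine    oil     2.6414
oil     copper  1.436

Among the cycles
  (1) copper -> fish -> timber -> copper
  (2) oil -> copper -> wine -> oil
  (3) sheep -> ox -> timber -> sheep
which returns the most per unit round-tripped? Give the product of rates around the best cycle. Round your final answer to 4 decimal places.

(1) 0.49453 × 1.6354 × 1.3892 = 1.12352
(2) 1.436 × 0.30869 × 2.6414 = 1.17088
(3) 0.50368 × 2.8581 × 0.71813 = 1.03380
Highest is cycle (2) at 1.1709 (>1, arbitrage).

1.1709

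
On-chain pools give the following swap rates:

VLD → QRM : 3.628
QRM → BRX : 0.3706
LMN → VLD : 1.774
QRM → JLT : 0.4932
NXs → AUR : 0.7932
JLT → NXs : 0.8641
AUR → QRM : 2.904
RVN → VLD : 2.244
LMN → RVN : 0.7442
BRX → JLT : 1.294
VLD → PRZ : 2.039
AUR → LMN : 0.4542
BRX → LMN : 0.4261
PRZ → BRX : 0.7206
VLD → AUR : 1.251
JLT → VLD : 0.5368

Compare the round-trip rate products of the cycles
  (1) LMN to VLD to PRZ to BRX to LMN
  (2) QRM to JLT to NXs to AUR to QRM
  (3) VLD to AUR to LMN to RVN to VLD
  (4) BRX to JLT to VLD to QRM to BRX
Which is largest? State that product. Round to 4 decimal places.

1.1106

(1) 1.774 × 2.039 × 0.7206 × 0.4261 = 1.11065
(2) 0.4932 × 0.8641 × 0.7932 × 2.904 = 0.98167
(3) 1.251 × 0.4542 × 0.7442 × 2.244 = 0.94889
(4) 1.294 × 0.5368 × 3.628 × 0.3706 = 0.93394
Highest is cycle (1) at 1.1106 (>1, arbitrage).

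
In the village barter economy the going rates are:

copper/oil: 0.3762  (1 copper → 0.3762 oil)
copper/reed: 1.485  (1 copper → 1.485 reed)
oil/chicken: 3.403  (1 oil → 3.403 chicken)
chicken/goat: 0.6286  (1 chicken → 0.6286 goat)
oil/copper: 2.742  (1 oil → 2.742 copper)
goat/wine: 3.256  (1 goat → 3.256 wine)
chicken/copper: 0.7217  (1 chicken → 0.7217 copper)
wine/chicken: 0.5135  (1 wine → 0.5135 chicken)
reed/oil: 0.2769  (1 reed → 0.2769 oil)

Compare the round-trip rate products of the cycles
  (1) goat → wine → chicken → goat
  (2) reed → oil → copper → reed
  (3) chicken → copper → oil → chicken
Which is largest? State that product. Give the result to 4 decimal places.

(1) 3.256 × 0.5135 × 0.6286 = 1.05099
(2) 0.2769 × 2.742 × 1.485 = 1.12750
(3) 0.7217 × 0.3762 × 3.403 = 0.92393
Highest is cycle (2) at 1.1275 (>1, arbitrage).

1.1275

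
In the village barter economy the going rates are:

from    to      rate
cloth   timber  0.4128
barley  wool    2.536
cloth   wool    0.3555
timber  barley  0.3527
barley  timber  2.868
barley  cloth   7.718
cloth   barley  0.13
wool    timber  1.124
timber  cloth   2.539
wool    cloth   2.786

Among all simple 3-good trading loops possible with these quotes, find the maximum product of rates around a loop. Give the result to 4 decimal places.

1.1237

barley→cloth→timber→barley: 7.718 × 0.4128 × 0.3527 = 1.12370
cloth→wool→timber→cloth: 0.3555 × 1.124 × 2.539 = 1.01454
barley→wool→timber→barley: 2.536 × 1.124 × 0.3527 = 1.00536
barley→timber→cloth→barley: 2.868 × 2.539 × 0.13 = 0.94664
barley→wool→cloth→barley: 2.536 × 2.786 × 0.13 = 0.91849
Maximum is barley→cloth→timber→barley at 1.1237; arbitrage exists.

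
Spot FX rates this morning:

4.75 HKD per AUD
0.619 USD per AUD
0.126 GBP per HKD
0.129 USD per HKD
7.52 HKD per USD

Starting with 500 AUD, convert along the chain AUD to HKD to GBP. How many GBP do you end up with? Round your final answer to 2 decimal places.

500 AUD × 4.75 = 2375 HKD
2375 HKD × 0.126 = 299.25 GBP

299.25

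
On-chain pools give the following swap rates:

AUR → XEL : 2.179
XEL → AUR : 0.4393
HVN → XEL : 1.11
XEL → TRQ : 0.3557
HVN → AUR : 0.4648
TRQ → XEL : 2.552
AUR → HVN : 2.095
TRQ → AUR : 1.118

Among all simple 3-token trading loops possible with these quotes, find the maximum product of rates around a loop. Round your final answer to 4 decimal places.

XEL→AUR→HVN→XEL: 0.4393 × 2.095 × 1.11 = 1.02157
XEL→TRQ→AUR→XEL: 0.3557 × 1.118 × 2.179 = 0.86653
Maximum is XEL→AUR→HVN→XEL at 1.0216; arbitrage exists.

1.0216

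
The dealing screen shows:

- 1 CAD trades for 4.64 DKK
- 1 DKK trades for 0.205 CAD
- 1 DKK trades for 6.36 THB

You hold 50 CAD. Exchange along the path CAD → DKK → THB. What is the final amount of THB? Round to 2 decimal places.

1475.52

50 CAD × 4.64 = 232 DKK
232 DKK × 6.36 = 1475.52 THB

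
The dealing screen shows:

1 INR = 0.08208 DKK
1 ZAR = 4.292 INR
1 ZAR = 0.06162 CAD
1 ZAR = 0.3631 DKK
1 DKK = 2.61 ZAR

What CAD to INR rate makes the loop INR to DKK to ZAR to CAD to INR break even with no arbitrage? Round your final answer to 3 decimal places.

75.753

Known legs of the cycle: 0.08208 × 2.61 × 0.06162 = 0.013200778656
For no arbitrage the full-cycle product must be 1, so the missing rate is 1 / 0.013200778656 ≈ 75.75311.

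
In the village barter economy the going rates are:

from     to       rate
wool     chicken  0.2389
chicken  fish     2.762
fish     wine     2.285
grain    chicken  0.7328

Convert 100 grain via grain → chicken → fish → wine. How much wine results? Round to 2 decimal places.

462.48

100 grain × 0.7328 = 73.28 chicken
73.28 chicken × 2.762 = 202.39936 fish
202.39936 fish × 2.285 = 462.4825376 wine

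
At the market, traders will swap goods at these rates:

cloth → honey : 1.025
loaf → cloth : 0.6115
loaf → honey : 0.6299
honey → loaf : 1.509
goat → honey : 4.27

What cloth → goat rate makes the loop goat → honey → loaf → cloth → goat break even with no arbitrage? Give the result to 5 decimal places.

Known legs of the cycle: 4.27 × 1.509 × 0.6115 = 3.940157445
For no arbitrage the full-cycle product must be 1, so the missing rate is 1 / 3.940157445 ≈ 0.2537970.

0.25380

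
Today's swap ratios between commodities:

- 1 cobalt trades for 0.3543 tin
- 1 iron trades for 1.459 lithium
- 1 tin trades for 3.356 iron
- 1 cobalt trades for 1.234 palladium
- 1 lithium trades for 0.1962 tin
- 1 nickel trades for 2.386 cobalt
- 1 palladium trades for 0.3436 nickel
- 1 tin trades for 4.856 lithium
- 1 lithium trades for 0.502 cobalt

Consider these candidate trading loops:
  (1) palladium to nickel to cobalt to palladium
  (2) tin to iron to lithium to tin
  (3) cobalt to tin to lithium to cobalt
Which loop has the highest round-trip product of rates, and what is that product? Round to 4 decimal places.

(1) 0.3436 × 2.386 × 1.234 = 1.01167
(2) 3.356 × 1.459 × 0.1962 = 0.96067
(3) 0.3543 × 4.856 × 0.502 = 0.86368
Highest is cycle (1) at 1.0117 (>1, arbitrage).

1.0117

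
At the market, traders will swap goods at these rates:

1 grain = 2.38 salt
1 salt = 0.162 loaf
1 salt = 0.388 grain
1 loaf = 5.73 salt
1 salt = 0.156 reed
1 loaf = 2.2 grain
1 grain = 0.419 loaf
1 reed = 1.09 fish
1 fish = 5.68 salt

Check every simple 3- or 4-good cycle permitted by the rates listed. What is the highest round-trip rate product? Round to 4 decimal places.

fish→salt→reed→fish: 5.68 × 0.156 × 1.09 = 0.96583
loaf→salt→grain→loaf: 5.73 × 0.388 × 0.419 = 0.93154
loaf→grain→salt→loaf: 2.2 × 2.38 × 0.162 = 0.84823
Maximum is fish→salt→reed→fish at 0.9658; no arbitrage — every cycle loses value.

0.9658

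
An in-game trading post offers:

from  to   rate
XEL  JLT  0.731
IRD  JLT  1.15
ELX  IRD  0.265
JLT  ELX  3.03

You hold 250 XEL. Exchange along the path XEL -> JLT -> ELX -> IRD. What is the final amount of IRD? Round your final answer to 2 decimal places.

250 XEL × 0.731 = 182.75 JLT
182.75 JLT × 3.03 = 553.7325 ELX
553.7325 ELX × 0.265 = 146.7391125 IRD

146.74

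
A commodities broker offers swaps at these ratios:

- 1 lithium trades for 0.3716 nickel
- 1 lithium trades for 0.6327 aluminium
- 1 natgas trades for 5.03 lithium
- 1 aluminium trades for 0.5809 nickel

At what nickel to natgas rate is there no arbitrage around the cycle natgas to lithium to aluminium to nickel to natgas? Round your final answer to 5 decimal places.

0.54092

Known legs of the cycle: 5.03 × 0.6327 × 0.5809 = 1.8487032129
For no arbitrage the full-cycle product must be 1, so the missing rate is 1 / 1.8487032129 ≈ 0.5409197.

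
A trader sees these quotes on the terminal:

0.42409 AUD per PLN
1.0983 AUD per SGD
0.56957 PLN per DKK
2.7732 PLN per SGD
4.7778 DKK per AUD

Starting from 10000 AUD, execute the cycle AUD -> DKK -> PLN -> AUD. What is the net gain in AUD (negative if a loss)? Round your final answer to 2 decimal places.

1540.73

10000 AUD × 4.7778 = 47778 DKK
47778 DKK × 0.56957 = 27212.91546 PLN
27212.91546 PLN × 0.42409 = 11540.7253174314 AUD
Net change: 11540.7253174314 − 10000 = 1540.7253174314 AUD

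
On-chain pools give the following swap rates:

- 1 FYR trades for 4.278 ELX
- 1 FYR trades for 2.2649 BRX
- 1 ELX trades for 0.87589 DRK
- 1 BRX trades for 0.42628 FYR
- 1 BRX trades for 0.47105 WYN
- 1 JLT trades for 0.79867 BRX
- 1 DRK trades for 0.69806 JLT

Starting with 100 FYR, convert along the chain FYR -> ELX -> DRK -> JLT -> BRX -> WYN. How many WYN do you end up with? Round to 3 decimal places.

100 FYR × 4.278 = 427.8 ELX
427.8 ELX × 0.87589 = 374.705742 DRK
374.705742 DRK × 0.69806 = 261.56709026052 JLT
261.56709026052 JLT × 0.79867 = 208.9057879783695084 BRX
208.9057879783695084 BRX × 0.47105 = 98.40507142721095693182 WYN

98.405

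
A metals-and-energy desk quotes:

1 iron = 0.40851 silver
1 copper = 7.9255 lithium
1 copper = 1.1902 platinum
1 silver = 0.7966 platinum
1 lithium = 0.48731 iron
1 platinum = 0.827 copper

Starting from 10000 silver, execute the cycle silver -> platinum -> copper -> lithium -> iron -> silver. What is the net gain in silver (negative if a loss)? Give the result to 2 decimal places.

10000 silver × 0.7966 = 7966 platinum
7966 platinum × 0.827 = 6587.882 copper
6587.882 copper × 7.9255 = 52212.258791 lithium
52212.258791 lithium × 0.48731 = 25443.55583144221 iron
25443.55583144221 iron × 0.40851 = 10393.9469927024572071 silver
Net change: 10393.9469927024572071 − 10000 = 393.9469927024572071 silver

393.95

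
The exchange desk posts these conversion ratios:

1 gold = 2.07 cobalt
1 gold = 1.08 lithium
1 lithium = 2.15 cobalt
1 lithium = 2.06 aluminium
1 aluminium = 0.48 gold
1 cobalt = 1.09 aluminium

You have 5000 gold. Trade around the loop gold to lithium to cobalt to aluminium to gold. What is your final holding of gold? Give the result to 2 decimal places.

5000 gold × 1.08 = 5400 lithium
5400 lithium × 2.15 = 11610 cobalt
11610 cobalt × 1.09 = 12654.9 aluminium
12654.9 aluminium × 0.48 = 6074.352 gold

6074.35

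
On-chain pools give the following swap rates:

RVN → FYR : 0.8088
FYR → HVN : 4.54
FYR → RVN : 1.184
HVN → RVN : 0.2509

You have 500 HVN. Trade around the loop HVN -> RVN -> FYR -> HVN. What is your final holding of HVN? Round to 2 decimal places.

500 HVN × 0.2509 = 125.45 RVN
125.45 RVN × 0.8088 = 101.46396 FYR
101.46396 FYR × 4.54 = 460.6463784 HVN

460.65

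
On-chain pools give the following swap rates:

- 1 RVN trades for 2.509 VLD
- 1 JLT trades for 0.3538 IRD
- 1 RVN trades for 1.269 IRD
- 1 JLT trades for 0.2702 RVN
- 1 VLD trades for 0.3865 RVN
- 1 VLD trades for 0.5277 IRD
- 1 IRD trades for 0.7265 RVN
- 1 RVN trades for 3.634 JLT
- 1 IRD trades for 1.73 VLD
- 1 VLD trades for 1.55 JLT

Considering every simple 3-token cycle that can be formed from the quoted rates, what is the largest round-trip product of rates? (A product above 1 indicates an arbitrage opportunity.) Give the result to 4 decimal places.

1.0508

VLD→JLT→RVN→VLD: 1.55 × 0.2702 × 2.509 = 1.05079
VLD→IRD→RVN→VLD: 0.5277 × 0.7265 × 2.509 = 0.96189
VLD→JLT→IRD→VLD: 1.55 × 0.3538 × 1.73 = 0.94871
JLT→IRD→RVN→JLT: 0.3538 × 0.7265 × 3.634 = 0.93407
VLD→RVN→IRD→VLD: 0.3865 × 1.269 × 1.73 = 0.84851
Maximum is VLD→JLT→RVN→VLD at 1.0508; arbitrage exists.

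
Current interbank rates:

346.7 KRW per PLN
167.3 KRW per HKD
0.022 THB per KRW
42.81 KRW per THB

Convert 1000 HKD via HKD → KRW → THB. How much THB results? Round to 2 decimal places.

1000 HKD × 167.3 = 167300 KRW
167300 KRW × 0.022 = 3680.6 THB

3680.60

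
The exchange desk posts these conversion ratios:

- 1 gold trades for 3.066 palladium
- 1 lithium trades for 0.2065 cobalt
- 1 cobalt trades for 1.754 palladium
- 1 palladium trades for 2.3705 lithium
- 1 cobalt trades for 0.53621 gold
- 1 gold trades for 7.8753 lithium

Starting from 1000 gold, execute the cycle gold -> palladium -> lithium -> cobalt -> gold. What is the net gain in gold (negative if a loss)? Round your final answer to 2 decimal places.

-195.24

1000 gold × 3.066 = 3066 palladium
3066 palladium × 2.3705 = 7267.953 lithium
7267.953 lithium × 0.2065 = 1500.8322945 cobalt
1500.8322945 cobalt × 0.53621 = 804.761284633845 gold
Net change: 804.761284633845 − 1000 = -195.238715366155 gold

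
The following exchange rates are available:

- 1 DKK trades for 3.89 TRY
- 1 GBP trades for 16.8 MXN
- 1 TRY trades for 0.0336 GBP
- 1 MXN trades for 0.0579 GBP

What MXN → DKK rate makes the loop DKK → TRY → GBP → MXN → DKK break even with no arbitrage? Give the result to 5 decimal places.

0.45541

Known legs of the cycle: 3.89 × 0.0336 × 16.8 = 2.1958272
For no arbitrage the full-cycle product must be 1, so the missing rate is 1 / 2.1958272 ≈ 0.4554092.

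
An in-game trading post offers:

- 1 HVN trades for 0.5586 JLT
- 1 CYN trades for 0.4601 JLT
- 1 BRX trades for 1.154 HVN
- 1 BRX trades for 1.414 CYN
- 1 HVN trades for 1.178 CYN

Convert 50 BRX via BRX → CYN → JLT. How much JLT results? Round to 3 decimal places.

50 BRX × 1.414 = 70.7 CYN
70.7 CYN × 0.4601 = 32.52907 JLT

32.529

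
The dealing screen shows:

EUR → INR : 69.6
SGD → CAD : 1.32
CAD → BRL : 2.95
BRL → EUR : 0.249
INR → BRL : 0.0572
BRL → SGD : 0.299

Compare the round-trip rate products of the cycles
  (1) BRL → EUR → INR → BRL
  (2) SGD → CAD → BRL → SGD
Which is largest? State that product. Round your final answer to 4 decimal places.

1.1643

(1) 0.249 × 69.6 × 0.0572 = 0.99130
(2) 1.32 × 2.95 × 0.299 = 1.16431
Highest is cycle (2) at 1.1643 (>1, arbitrage).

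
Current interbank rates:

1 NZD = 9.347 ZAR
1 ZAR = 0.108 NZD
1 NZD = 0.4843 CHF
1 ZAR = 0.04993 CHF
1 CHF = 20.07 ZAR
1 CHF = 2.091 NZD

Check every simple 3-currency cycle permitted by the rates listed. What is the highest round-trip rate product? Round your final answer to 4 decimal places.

1.0497

ZAR→NZD→CHF→ZAR: 0.108 × 0.4843 × 20.07 = 1.04975
ZAR→CHF→NZD→ZAR: 0.04993 × 2.091 × 9.347 = 0.97586
Maximum is ZAR→NZD→CHF→ZAR at 1.0497; arbitrage exists.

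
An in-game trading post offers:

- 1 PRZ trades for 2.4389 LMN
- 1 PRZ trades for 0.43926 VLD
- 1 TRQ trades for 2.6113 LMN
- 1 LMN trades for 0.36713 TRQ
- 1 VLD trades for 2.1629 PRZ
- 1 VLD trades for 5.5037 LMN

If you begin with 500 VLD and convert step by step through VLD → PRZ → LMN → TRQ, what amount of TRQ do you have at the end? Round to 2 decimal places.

500 VLD × 2.1629 = 1081.45 PRZ
1081.45 PRZ × 2.4389 = 2637.548405 LMN
2637.548405 LMN × 0.36713 = 968.32314592765 TRQ

968.32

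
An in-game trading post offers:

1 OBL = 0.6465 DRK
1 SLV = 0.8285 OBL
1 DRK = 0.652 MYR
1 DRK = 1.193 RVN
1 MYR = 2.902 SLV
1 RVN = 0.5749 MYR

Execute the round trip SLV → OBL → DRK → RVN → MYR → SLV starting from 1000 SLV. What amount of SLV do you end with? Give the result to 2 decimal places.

1000 SLV × 0.8285 = 828.5 OBL
828.5 OBL × 0.6465 = 535.62525 DRK
535.62525 DRK × 1.193 = 639.00092325 RVN
639.00092325 RVN × 0.5749 = 367.361630776425 MYR
367.361630776425 MYR × 2.902 = 1066.08345251318535 SLV

1066.08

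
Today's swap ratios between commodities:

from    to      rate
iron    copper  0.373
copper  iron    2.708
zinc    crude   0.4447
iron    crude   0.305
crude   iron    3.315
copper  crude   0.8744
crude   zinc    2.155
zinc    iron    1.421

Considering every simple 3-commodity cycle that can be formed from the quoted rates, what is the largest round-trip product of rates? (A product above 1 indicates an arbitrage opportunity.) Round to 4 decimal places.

1.0812

copper→crude→iron→copper: 0.8744 × 3.315 × 0.373 = 1.08119
crude→zinc→iron→crude: 2.155 × 1.421 × 0.305 = 0.93399
Maximum is copper→crude→iron→copper at 1.0812; arbitrage exists.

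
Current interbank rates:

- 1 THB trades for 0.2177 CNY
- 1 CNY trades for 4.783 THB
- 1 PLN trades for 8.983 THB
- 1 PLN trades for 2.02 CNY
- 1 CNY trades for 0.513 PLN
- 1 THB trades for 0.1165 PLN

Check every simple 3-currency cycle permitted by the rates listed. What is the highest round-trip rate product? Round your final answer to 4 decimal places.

THB→PLN→CNY→THB: 0.1165 × 2.02 × 4.783 = 1.12558
THB→CNY→PLN→THB: 0.2177 × 0.513 × 8.983 = 1.00322
Maximum is THB→PLN→CNY→THB at 1.1256; arbitrage exists.

1.1256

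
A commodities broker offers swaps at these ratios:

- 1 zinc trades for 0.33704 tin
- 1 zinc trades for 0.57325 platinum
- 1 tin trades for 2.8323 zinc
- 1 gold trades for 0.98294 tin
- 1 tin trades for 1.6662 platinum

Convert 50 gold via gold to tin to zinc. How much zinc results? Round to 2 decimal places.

50 gold × 0.98294 = 49.147 tin
49.147 tin × 2.8323 = 139.1990481 zinc

139.20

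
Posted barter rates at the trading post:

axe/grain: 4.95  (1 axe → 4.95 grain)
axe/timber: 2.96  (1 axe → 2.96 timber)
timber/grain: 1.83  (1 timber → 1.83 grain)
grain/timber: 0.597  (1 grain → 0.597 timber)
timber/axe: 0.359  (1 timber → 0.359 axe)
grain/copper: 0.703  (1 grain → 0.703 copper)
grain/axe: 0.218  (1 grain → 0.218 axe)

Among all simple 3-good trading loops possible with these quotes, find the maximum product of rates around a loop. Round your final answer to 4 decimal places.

1.1809

axe→timber→grain→axe: 2.96 × 1.83 × 0.218 = 1.18086
axe→grain→timber→axe: 4.95 × 0.597 × 0.359 = 1.06090
Maximum is axe→timber→grain→axe at 1.1809; arbitrage exists.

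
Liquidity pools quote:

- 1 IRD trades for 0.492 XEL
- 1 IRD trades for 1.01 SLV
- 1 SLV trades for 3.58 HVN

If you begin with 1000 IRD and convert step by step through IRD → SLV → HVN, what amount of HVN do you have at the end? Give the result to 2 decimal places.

1000 IRD × 1.01 = 1010 SLV
1010 SLV × 3.58 = 3615.8 HVN

3615.80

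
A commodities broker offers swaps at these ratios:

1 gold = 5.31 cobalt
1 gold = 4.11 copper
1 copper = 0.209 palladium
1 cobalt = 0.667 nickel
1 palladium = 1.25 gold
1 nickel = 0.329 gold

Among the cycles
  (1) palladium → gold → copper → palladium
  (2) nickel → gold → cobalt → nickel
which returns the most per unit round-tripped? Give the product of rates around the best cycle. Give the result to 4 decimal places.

1.1652

(1) 1.25 × 4.11 × 0.209 = 1.07374
(2) 0.329 × 5.31 × 0.667 = 1.16524
Highest is cycle (2) at 1.1652 (>1, arbitrage).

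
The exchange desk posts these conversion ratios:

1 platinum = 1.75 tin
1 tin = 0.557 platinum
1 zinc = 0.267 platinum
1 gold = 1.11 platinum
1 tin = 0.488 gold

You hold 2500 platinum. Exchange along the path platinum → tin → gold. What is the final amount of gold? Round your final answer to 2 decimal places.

2135.00

2500 platinum × 1.75 = 4375 tin
4375 tin × 0.488 = 2135 gold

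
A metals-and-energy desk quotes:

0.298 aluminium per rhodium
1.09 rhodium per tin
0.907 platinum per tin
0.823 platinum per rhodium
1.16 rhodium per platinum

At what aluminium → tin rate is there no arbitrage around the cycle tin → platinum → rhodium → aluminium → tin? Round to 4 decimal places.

Known legs of the cycle: 0.907 × 1.16 × 0.298 = 0.31353176
For no arbitrage the full-cycle product must be 1, so the missing rate is 1 / 0.31353176 ≈ 3.189470.

3.1895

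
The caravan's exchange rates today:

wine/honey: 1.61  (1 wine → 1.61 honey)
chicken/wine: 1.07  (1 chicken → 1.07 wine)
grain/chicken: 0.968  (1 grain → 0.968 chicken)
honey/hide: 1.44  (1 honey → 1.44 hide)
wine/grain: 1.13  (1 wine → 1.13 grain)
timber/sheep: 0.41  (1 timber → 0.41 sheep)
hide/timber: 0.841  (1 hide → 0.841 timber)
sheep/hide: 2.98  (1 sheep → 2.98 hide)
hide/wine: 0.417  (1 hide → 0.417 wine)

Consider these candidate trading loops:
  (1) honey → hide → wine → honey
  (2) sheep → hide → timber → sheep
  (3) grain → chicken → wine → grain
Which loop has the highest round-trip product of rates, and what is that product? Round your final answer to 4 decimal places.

1.1704

(1) 1.44 × 0.417 × 1.61 = 0.96677
(2) 2.98 × 0.841 × 0.41 = 1.02753
(3) 0.968 × 1.07 × 1.13 = 1.17041
Highest is cycle (3) at 1.1704 (>1, arbitrage).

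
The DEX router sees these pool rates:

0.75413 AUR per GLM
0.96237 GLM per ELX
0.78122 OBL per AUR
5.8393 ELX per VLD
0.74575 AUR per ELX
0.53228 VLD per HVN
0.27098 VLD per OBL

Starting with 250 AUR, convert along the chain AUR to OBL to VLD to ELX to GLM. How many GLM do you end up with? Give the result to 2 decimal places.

250 AUR × 0.78122 = 195.305 OBL
195.305 OBL × 0.27098 = 52.9237489 VLD
52.9237489 VLD × 5.8393 = 309.03764695177 ELX
309.03764695177 ELX × 0.96237 = 297.4085602969748949 GLM

297.41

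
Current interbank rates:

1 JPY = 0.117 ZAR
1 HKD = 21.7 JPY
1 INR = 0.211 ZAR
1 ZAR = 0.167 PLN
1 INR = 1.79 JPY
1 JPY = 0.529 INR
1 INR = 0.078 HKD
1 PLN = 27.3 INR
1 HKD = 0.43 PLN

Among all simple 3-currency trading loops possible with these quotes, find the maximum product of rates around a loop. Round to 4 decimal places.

0.9620

PLN→INR→ZAR→PLN: 27.3 × 0.211 × 0.167 = 0.96197
HKD→PLN→INR→HKD: 0.43 × 27.3 × 0.078 = 0.91564
JPY→INR→HKD→JPY: 0.529 × 0.078 × 21.7 = 0.89539
Maximum is PLN→INR→ZAR→PLN at 0.9620; no arbitrage — every cycle loses value.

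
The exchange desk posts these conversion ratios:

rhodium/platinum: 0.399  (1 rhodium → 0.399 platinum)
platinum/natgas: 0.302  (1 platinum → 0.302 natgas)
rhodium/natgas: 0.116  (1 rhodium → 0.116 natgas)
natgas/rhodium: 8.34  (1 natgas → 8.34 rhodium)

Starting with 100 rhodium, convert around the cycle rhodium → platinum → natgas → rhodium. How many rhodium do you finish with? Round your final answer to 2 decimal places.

100.50

100 rhodium × 0.399 = 39.9 platinum
39.9 platinum × 0.302 = 12.0498 natgas
12.0498 natgas × 8.34 = 100.495332 rhodium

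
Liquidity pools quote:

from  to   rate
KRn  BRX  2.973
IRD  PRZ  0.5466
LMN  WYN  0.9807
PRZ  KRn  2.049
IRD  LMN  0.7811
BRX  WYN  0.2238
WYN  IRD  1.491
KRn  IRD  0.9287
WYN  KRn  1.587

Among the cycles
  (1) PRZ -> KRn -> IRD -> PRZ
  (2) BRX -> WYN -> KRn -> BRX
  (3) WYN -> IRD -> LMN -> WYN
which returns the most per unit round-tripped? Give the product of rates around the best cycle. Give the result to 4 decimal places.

(1) 2.049 × 0.9287 × 0.5466 = 1.04013
(2) 0.2238 × 1.587 × 2.973 = 1.05592
(3) 1.491 × 0.7811 × 0.9807 = 1.14214
Highest is cycle (3) at 1.1421 (>1, arbitrage).

1.1421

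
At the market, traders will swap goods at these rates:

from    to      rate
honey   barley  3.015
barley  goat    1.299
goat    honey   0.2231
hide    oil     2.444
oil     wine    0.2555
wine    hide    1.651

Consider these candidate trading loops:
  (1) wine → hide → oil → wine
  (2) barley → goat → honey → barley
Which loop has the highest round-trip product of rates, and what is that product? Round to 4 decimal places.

1.0310

(1) 1.651 × 2.444 × 0.2555 = 1.03095
(2) 1.299 × 0.2231 × 3.015 = 0.87377
Highest is cycle (1) at 1.0310 (>1, arbitrage).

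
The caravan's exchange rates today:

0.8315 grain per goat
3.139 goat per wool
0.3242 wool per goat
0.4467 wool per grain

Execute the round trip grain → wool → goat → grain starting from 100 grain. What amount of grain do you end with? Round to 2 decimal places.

116.59

100 grain × 0.4467 = 44.67 wool
44.67 wool × 3.139 = 140.21913 goat
140.21913 goat × 0.8315 = 116.592206595 grain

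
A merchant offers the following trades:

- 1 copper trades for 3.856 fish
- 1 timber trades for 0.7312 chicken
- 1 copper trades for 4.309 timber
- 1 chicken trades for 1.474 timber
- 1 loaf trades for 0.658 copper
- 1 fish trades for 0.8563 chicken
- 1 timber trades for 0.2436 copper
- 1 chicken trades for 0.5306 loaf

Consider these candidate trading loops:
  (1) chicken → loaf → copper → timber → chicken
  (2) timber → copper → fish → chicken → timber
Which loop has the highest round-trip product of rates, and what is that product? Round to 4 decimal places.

1.1856

(1) 0.5306 × 0.658 × 4.309 × 0.7312 = 1.10003
(2) 0.2436 × 3.856 × 0.8563 × 1.474 = 1.18560
Highest is cycle (2) at 1.1856 (>1, arbitrage).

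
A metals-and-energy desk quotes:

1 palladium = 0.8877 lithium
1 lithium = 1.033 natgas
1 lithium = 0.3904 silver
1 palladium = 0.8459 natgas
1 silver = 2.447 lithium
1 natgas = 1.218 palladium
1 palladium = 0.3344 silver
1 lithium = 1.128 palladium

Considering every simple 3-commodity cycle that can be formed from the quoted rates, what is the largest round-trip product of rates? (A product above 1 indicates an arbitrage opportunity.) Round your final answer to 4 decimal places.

palladium→lithium→natgas→palladium: 0.8877 × 1.033 × 1.218 = 1.11690
palladium→silver→lithium→palladium: 0.3344 × 2.447 × 1.128 = 0.92302
Maximum is palladium→lithium→natgas→palladium at 1.1169; arbitrage exists.

1.1169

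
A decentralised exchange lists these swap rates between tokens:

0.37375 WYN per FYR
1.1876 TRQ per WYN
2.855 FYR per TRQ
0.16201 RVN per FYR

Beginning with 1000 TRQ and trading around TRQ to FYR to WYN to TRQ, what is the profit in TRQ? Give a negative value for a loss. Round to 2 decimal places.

267.24

1000 TRQ × 2.855 = 2855 FYR
2855 FYR × 0.37375 = 1067.05625 WYN
1067.05625 WYN × 1.1876 = 1267.2360025 TRQ
Net change: 1267.2360025 − 1000 = 267.2360025 TRQ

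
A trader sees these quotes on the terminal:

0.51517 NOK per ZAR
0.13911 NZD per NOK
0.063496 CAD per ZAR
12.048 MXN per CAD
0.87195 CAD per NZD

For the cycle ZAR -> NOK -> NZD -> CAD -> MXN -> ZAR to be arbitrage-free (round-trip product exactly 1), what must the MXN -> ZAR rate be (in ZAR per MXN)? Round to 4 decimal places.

Known legs of the cycle: 0.51517 × 0.13911 × 0.87195 × 12.048 = 0.75286213716325032
For no arbitrage the full-cycle product must be 1, so the missing rate is 1 / 0.75286213716325032 ≈ 1.328264.

1.3283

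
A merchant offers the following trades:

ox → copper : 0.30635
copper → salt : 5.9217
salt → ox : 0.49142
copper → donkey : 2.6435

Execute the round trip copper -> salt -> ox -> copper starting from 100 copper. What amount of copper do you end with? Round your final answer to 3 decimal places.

89.149

100 copper × 5.9217 = 592.17 salt
592.17 salt × 0.49142 = 291.0041814 ox
291.0041814 ox × 0.30635 = 89.14913097189 copper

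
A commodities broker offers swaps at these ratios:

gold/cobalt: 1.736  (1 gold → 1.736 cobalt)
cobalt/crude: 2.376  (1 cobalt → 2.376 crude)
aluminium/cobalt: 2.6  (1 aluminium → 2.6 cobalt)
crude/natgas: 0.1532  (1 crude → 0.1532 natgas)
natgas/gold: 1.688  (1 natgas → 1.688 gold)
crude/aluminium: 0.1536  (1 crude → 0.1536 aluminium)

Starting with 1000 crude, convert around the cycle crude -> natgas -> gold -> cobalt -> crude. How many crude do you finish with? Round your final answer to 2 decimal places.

1066.66

1000 crude × 0.1532 = 153.2 natgas
153.2 natgas × 1.688 = 258.6016 gold
258.6016 gold × 1.736 = 448.9323776 cobalt
448.9323776 cobalt × 2.376 = 1066.6633291776 crude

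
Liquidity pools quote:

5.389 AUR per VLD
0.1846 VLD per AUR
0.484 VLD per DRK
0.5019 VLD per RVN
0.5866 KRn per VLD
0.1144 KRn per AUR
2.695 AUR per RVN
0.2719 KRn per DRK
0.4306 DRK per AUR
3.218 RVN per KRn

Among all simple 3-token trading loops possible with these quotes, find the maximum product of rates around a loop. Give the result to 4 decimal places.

AUR→DRK→VLD→AUR: 0.4306 × 0.484 × 5.389 = 1.12312
AUR→KRn→RVN→AUR: 0.1144 × 3.218 × 2.695 = 0.99214
RVN→VLD→KRn→RVN: 0.5019 × 0.5866 × 3.218 = 0.94743
Maximum is AUR→DRK→VLD→AUR at 1.1231; arbitrage exists.

1.1231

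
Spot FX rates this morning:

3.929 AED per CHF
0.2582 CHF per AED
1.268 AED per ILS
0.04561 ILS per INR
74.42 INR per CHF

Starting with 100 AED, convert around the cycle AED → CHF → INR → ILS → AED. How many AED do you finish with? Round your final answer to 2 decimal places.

100 AED × 0.2582 = 25.82 CHF
25.82 CHF × 74.42 = 1921.5244 INR
1921.5244 INR × 0.04561 = 87.640727884 ILS
87.640727884 ILS × 1.268 = 111.128442956912 AED

111.13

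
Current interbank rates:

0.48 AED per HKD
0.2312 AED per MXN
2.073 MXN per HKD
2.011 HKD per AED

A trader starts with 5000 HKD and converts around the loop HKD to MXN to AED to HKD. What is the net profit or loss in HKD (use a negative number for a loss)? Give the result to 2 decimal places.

-180.86

5000 HKD × 2.073 = 10365 MXN
10365 MXN × 0.2312 = 2396.388 AED
2396.388 AED × 2.011 = 4819.136268 HKD
Net change: 4819.136268 − 5000 = -180.863732 HKD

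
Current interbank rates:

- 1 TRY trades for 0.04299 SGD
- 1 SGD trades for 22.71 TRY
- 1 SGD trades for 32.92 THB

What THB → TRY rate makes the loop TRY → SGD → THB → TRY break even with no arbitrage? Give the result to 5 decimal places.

0.70660

Known legs of the cycle: 0.04299 × 32.92 = 1.4152308
For no arbitrage the full-cycle product must be 1, so the missing rate is 1 / 1.4152308 ≈ 0.7065985.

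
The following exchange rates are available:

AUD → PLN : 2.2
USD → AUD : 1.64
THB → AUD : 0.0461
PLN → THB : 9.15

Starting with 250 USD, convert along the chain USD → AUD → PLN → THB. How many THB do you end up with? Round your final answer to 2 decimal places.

250 USD × 1.64 = 410 AUD
410 AUD × 2.2 = 902 PLN
902 PLN × 9.15 = 8253.3 THB

8253.30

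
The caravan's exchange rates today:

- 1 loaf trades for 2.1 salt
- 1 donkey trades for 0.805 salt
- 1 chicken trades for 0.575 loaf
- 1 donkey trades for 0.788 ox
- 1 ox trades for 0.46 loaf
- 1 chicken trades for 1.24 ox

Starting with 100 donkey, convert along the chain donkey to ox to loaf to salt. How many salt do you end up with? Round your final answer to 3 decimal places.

100 donkey × 0.788 = 78.8 ox
78.8 ox × 0.46 = 36.248 loaf
36.248 loaf × 2.1 = 76.1208 salt

76.121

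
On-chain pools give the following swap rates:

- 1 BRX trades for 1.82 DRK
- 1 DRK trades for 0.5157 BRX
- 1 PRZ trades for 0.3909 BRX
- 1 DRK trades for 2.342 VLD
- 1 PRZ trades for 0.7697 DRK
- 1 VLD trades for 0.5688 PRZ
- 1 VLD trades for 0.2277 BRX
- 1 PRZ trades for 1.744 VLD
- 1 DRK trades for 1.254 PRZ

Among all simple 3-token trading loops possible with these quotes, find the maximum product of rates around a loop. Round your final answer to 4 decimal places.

1.0253

VLD→PRZ→DRK→VLD: 0.5688 × 0.7697 × 2.342 = 1.02534
VLD→BRX→DRK→VLD: 0.2277 × 1.82 × 2.342 = 0.97056
DRK→PRZ→BRX→DRK: 1.254 × 0.3909 × 1.82 = 0.89214
Maximum is VLD→PRZ→DRK→VLD at 1.0253; arbitrage exists.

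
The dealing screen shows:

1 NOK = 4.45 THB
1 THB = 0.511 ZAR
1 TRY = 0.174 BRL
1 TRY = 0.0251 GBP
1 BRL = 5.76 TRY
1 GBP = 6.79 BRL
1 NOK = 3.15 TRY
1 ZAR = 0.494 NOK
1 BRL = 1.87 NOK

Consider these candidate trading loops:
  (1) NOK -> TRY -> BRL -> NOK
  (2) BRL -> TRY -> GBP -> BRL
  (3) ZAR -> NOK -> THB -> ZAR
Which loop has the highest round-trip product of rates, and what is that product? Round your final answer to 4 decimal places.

(1) 3.15 × 0.174 × 1.87 = 1.02495
(2) 5.76 × 0.0251 × 6.79 = 0.98167
(3) 0.494 × 4.45 × 0.511 = 1.12333
Highest is cycle (3) at 1.1233 (>1, arbitrage).

1.1233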